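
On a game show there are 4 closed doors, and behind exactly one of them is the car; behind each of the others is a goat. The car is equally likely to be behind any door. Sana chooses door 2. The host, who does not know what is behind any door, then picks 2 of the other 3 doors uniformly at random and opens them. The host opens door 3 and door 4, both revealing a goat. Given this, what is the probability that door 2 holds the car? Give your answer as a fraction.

Apply Bayes' rule, conditioning on where the car actually is.
If it is behind either of doors 1 and 2 (prior 1/4 each): the host picks exactly this set with probability 1/3 regardless, and none is the prize; weight (1/4)·(1/3) = 1/12 each.
If it is behind either of doors 3 and 4 (prior 1/4 each): that door was opened and seen not to hold the prize — ruled out; weight (1/4)·0 = 0 each.
The weights sum to 1/6.
So P(the car behind door 2 | the host opened door 3 and door 4) = (1/12) / (1/6) = 1/2.

1/2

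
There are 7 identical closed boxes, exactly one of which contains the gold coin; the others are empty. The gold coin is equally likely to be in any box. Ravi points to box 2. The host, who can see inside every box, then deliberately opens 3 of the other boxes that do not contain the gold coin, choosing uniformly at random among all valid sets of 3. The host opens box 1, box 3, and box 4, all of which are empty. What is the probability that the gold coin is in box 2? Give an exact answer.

1/7

Apply Bayes' rule, conditioning on where the gold coin actually is.
If it is in any of boxes 1, 3, and 4 (prior 1/7 each): that box was opened and seen not to hold the prize — ruled out; weight (1/7)·0 = 0 each.
If it is in box 2 (prior 1/7): the host has 20 equally likely choices, so probability 1/20; weight (1/7)·(1/20) = 1/140.
If it is in any of boxes 5, 6, and 7 (prior 1/7 each): the host has 10 equally likely choices, so probability 1/10; weight (1/7)·(1/10) = 1/70 each.
The weights sum to 1/20.
So P(the gold coin in box 2 | the host opened box 1, box 3, and box 4) = (1/140) / (1/20) = 1/7.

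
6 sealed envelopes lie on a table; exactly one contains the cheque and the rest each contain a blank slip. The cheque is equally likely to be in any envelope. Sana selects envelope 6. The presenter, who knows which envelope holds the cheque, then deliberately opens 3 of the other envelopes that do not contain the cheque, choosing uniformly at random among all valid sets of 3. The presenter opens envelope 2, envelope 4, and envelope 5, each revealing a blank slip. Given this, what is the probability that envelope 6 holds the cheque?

1/6

Apply Bayes' rule, conditioning on where the cheque actually is.
If it is in either of envelopes 1 and 3 (prior 1/6 each): the presenter has 4 equally likely choices, so probability 1/4; weight (1/6)·(1/4) = 1/24 each.
If it is in any of envelopes 2, 4, and 5 (prior 1/6 each): that envelope was opened and seen not to hold the prize — ruled out; weight (1/6)·0 = 0 each.
If it is in envelope 6 (prior 1/6): the presenter has 10 equally likely choices, so probability 1/10; weight (1/6)·(1/10) = 1/60.
The weights sum to 1/10.
So P(the cheque in envelope 6 | the presenter opened envelope 2, envelope 4, and envelope 5) = (1/60) / (1/10) = 1/6.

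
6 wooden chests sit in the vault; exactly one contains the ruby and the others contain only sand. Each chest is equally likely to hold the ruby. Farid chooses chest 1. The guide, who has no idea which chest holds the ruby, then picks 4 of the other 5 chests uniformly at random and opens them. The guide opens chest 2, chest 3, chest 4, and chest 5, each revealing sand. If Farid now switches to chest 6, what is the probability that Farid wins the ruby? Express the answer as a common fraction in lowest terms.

1/2

Because the guide chose which chests to open without knowing where the ruby is, the choice is independent of the prize location. Learning that none of the 4 opened chests holds the ruby simply rules out those 4 locations and leaves the remaining 2 chests still equally likely by symmetry.
So P(the ruby in chest 6) = 1/2.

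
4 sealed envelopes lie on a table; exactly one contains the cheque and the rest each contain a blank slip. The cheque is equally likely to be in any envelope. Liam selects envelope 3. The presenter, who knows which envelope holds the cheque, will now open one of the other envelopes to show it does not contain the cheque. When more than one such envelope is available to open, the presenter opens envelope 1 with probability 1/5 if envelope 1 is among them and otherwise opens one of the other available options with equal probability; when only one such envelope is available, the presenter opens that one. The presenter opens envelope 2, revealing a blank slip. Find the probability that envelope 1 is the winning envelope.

Apply Bayes' rule, conditioning on where the cheque actually is.
If it is in envelope 1 (prior 1/4): envelope 1 holds the prize so is unavailable; the presenter chooses uniformly among the 2 others, probability 1/2; weight (1/4)·(1/2) = 1/8.
If it is in envelope 2 (prior 1/4): the presenter opened envelope 2, so this case is ruled out; weight (1/4)·0 = 0.
If it is in envelope 3 (prior 1/4): envelope 1 is available but not opened; envelope 2 gets probability (1 − 1/5)/2 = 2/5; weight (1/4)·(2/5) = 1/10.
If it is in envelope 4 (prior 1/4): envelope 1 is available but not opened, probability 4/5; weight (1/4)·(4/5) = 1/5.
The weights sum to 17/40.
So P(the cheque in envelope 1 | the presenter opened envelope 2) = (1/8) / (17/40) = 5/17.

5/17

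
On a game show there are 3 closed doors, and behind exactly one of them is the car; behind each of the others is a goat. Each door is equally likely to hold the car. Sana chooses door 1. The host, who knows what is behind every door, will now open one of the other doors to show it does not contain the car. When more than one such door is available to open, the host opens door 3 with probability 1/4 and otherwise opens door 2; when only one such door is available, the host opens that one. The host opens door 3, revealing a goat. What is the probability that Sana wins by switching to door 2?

Consider each possible location of the car in turn.
If it is behind door 1 (prior 1/3): door 3 is available, opened with probability 1/4; weight (1/3)·(1/4) = 1/12.
If it is behind door 2 (prior 1/3): only door 3 is available, probability 1; weight (1/3)·1 = 1/3.
If it is behind door 3 (prior 1/3): the host opened door 3, so this case is ruled out; weight (1/3)·0 = 0.
The weights sum to 5/12.
So P(the car behind door 2 | the host opened door 3) = (1/3) / (5/12) = 4/5.

4/5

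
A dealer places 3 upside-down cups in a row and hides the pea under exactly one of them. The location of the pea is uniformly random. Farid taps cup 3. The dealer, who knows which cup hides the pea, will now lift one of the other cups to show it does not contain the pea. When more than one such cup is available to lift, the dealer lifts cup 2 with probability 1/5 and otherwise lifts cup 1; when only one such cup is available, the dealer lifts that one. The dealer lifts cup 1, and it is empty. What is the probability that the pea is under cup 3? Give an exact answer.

4/9

Consider each possible location of the pea in turn.
If it is under cup 1 (prior 1/3): the dealer opened cup 1, so this case is ruled out; weight (1/3)·0 = 0.
If it is under cup 2 (prior 1/3): only cup 1 is available, probability 1; weight (1/3)·1 = 1/3.
If it is under cup 3 (prior 1/3): cup 2 is available but not opened, probability 4/5; weight (1/3)·(4/5) = 4/15.
The weights sum to 3/5.
So P(the pea under cup 3 | the dealer opened cup 1) = (4/15) / (3/5) = 4/9.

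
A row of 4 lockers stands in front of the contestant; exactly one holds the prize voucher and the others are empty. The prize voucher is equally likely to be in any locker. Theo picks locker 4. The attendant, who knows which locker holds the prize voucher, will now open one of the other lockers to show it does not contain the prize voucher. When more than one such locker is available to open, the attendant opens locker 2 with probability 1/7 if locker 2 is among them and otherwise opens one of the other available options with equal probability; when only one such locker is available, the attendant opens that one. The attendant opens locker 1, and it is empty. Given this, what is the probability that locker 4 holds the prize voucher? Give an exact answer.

6/25

Condition on the true location of the prize voucher.
If it is in locker 1 (prior 1/4): the attendant opened locker 1, so this case is ruled out; weight (1/4)·0 = 0.
If it is in locker 2 (prior 1/4): locker 2 holds the prize so is unavailable; the attendant chooses uniformly among the 2 others, probability 1/2; weight (1/4)·(1/2) = 1/8.
If it is in locker 3 (prior 1/4): locker 2 is available but not opened, probability 6/7; weight (1/4)·(6/7) = 3/14.
If it is in locker 4 (prior 1/4): locker 2 is available but not opened; locker 1 gets probability (1 − 1/7)/2 = 3/7; weight (1/4)·(3/7) = 3/28.
The weights sum to 25/56.
So P(the prize voucher in locker 4 | the attendant opened locker 1) = (3/28) / (25/56) = 6/25.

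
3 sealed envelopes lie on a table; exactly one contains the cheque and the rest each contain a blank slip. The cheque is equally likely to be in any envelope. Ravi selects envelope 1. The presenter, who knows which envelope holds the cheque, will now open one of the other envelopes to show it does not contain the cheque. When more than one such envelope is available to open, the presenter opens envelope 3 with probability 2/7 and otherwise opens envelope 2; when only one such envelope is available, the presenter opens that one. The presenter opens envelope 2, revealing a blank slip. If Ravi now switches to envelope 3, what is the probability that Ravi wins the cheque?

7/12

Condition on the true location of the cheque.
If it is in envelope 1 (prior 1/3): envelope 3 is available but not opened, probability 5/7; weight (1/3)·(5/7) = 5/21.
If it is in envelope 2 (prior 1/3): the presenter opened envelope 2, so this case is ruled out; weight (1/3)·0 = 0.
If it is in envelope 3 (prior 1/3): only envelope 2 is available, probability 1; weight (1/3)·1 = 1/3.
The weights sum to 4/7.
So P(the cheque in envelope 3 | the presenter opened envelope 2) = (1/3) / (4/7) = 7/12.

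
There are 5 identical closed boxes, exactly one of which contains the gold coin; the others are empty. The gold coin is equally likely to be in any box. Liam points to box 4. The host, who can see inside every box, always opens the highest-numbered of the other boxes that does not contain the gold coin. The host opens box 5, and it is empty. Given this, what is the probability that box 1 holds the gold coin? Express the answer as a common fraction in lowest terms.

Apply Bayes' rule, conditioning on where the gold coin actually is.
If it is in any of boxes 1, 2, 3, and 4 (prior 1/5 each): box 5 is the highest-numbered option available, probability 1; weight (1/5)·1 = 1/5 each.
If it is in box 5 (prior 1/5): the host opened box 5, so this case is ruled out; weight (1/5)·0 = 0.
The weights sum to 4/5.
So P(the gold coin in box 1 | the host opened box 5) = (1/5) / (4/5) = 1/4.

1/4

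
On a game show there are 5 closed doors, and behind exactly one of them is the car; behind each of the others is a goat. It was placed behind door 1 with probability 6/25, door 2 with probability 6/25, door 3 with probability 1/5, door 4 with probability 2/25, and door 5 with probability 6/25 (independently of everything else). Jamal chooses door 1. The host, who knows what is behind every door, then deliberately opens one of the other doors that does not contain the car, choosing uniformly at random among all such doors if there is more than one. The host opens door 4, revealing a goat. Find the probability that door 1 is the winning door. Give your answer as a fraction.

9/43

Apply Bayes' rule, conditioning on where the car actually is.
If it is behind door 1 (prior 6/25): the host has 4 equally likely choices, so probability 1/4; weight (6/25)·(1/4) = 3/50.
If it is behind either of doors 2 and 5 (prior 6/25 each): the host has 3 equally likely choices, so probability 1/3; weight (6/25)·(1/3) = 2/25 each.
If it is behind door 3 (prior 1/5): the host has 3 equally likely choices, so probability 1/3; weight (1/5)·(1/3) = 1/15.
If it is behind door 4 (prior 2/25): the host opened door 4, so this case is ruled out; weight (2/25)·0 = 0.
The weights sum to 43/150.
So P(the car behind door 1 | the host opened door 4) = (3/50) / (43/150) = 9/43.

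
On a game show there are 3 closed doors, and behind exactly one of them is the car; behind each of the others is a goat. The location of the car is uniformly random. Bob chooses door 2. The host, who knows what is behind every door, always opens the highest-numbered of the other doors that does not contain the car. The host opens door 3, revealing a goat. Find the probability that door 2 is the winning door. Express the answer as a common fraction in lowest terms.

Condition on the true location of the car.
If it is behind either of doors 1 and 2 (prior 1/3 each): door 3 is the highest-numbered option available, probability 1; weight (1/3)·1 = 1/3 each.
If it is behind door 3 (prior 1/3): the host opened door 3, so this case is ruled out; weight (1/3)·0 = 0.
The weights sum to 2/3.
So P(the car behind door 2 | the host opened door 3) = (1/3) / (2/3) = 1/2.

1/2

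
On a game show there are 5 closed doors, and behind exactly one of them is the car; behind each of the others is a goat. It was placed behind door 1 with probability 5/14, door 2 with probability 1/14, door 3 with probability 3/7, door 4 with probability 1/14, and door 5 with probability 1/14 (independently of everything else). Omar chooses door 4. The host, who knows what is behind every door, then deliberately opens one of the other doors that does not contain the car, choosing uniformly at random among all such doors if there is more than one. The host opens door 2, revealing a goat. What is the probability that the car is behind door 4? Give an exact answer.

1/17

Apply Bayes' rule, conditioning on where the car actually is.
If it is behind door 1 (prior 5/14): the host has 3 equally likely choices, so probability 1/3; weight (5/14)·(1/3) = 5/42.
If it is behind door 2 (prior 1/14): the host opened door 2, so this case is ruled out; weight (1/14)·0 = 0.
If it is behind door 3 (prior 3/7): the host has 3 equally likely choices, so probability 1/3; weight (3/7)·(1/3) = 1/7.
If it is behind door 4 (prior 1/14): the host has 4 equally likely choices, so probability 1/4; weight (1/14)·(1/4) = 1/56.
If it is behind door 5 (prior 1/14): the host has 3 equally likely choices, so probability 1/3; weight (1/14)·(1/3) = 1/42.
The weights sum to 17/56.
So P(the car behind door 4 | the host opened door 2) = (1/56) / (17/56) = 1/17.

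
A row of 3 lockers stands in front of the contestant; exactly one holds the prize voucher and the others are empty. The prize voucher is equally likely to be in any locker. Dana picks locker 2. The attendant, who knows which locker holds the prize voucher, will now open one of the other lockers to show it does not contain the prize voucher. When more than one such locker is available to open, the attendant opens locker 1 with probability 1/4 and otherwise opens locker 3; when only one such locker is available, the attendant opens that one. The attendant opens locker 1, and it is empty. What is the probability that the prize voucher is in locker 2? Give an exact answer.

Consider each possible location of the prize voucher in turn.
If it is in locker 1 (prior 1/3): the attendant opened locker 1, so this case is ruled out; weight (1/3)·0 = 0.
If it is in locker 2 (prior 1/3): locker 1 is available, opened with probability 1/4; weight (1/3)·(1/4) = 1/12.
If it is in locker 3 (prior 1/3): only locker 1 is available, probability 1; weight (1/3)·1 = 1/3.
The weights sum to 5/12.
So P(the prize voucher in locker 2 | the attendant opened locker 1) = (1/12) / (5/12) = 1/5.

1/5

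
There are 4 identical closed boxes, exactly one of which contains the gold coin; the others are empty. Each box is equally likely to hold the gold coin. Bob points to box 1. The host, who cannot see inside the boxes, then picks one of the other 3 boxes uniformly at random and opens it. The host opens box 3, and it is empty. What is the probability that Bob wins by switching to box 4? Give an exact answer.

Consider each possible location of the gold coin in turn.
If it is in any of boxes 1, 2, and 4 (prior 1/4 each): the host picks box 3 with probability 1/3 regardless, and it is not the prize; weight (1/4)·(1/3) = 1/12 each.
If it is in box 3 (prior 1/4): the host opened box 3, so this case is ruled out; weight (1/4)·0 = 0.
The weights sum to 1/4.
So P(the gold coin in box 4 | the host opened box 3) = (1/12) / (1/4) = 1/3.

1/3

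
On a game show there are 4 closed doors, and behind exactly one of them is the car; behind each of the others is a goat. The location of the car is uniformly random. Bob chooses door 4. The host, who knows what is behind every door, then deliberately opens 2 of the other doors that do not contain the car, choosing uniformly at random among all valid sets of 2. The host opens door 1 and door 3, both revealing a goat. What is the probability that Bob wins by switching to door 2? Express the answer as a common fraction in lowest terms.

Condition on the true location of the car.
If it is behind either of doors 1 and 3 (prior 1/4 each): that door was opened and seen not to hold the prize — ruled out; weight (1/4)·0 = 0 each.
If it is behind door 2 (prior 1/4): the host has no choice, probability 1; weight (1/4)·1 = 1/4.
If it is behind door 4 (prior 1/4): the host has 3 equally likely choices, so probability 1/3; weight (1/4)·(1/3) = 1/12.
The weights sum to 1/3.
So P(the car behind door 2 | the host opened door 1 and door 3) = (1/4) / (1/3) = 3/4.

3/4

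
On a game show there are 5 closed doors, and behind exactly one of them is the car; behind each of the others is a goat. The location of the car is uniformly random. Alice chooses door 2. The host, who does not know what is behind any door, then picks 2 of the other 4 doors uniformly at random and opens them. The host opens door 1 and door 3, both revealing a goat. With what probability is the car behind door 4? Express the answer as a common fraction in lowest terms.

1/3

Apply Bayes' rule, conditioning on where the car actually is.
If it is behind either of doors 1 and 3 (prior 1/5 each): that door was opened and seen not to hold the prize — ruled out; weight (1/5)·0 = 0 each.
If it is behind any of doors 2, 4, and 5 (prior 1/5 each): the host picks exactly this set with probability 1/6 regardless, and none is the prize; weight (1/5)·(1/6) = 1/30 each.
The weights sum to 1/10.
So P(the car behind door 4 | the host opened door 1 and door 3) = (1/30) / (1/10) = 1/3.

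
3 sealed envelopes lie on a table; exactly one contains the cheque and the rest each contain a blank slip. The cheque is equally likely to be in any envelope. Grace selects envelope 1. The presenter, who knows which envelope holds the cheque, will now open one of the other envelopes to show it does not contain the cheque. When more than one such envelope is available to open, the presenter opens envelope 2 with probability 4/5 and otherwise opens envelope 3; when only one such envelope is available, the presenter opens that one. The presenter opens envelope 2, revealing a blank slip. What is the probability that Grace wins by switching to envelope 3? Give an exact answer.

5/9

Apply Bayes' rule, conditioning on where the cheque actually is.
If it is in envelope 1 (prior 1/3): envelope 2 is available, opened with probability 4/5; weight (1/3)·(4/5) = 4/15.
If it is in envelope 2 (prior 1/3): the presenter opened envelope 2, so this case is ruled out; weight (1/3)·0 = 0.
If it is in envelope 3 (prior 1/3): only envelope 2 is available, probability 1; weight (1/3)·1 = 1/3.
The weights sum to 3/5.
So P(the cheque in envelope 3 | the presenter opened envelope 2) = (1/3) / (3/5) = 5/9.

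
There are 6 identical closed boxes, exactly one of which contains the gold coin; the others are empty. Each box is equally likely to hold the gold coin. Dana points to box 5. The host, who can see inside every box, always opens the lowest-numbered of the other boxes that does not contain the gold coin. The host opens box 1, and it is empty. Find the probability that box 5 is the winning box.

1/5

Condition on the true location of the gold coin.
If it is in box 1 (prior 1/6): the host opened box 1, so this case is ruled out; weight (1/6)·0 = 0.
If it is in any of boxes 2, 3, 4, 5, and 6 (prior 1/6 each): box 1 is the lowest-numbered option available, probability 1; weight (1/6)·1 = 1/6 each.
The weights sum to 5/6.
So P(the gold coin in box 5 | the host opened box 1) = (1/6) / (5/6) = 1/5.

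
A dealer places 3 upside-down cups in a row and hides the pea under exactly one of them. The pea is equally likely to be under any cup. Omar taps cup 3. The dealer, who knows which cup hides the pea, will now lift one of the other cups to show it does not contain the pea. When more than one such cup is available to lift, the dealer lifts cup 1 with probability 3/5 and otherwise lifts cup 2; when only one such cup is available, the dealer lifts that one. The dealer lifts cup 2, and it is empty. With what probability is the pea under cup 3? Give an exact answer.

Condition on the true location of the pea.
If it is under cup 1 (prior 1/3): only cup 2 is available, probability 1; weight (1/3)·1 = 1/3.
If it is under cup 2 (prior 1/3): the dealer opened cup 2, so this case is ruled out; weight (1/3)·0 = 0.
If it is under cup 3 (prior 1/3): cup 1 is available but not opened, probability 2/5; weight (1/3)·(2/5) = 2/15.
The weights sum to 7/15.
So P(the pea under cup 3 | the dealer opened cup 2) = (2/15) / (7/15) = 2/7.

2/7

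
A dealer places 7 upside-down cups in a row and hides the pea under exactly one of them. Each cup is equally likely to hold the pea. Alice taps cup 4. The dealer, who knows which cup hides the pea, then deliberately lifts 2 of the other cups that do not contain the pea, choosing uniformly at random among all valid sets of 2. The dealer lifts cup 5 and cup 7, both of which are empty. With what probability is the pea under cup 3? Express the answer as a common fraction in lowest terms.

3/14

Consider each possible location of the pea in turn.
If it is under any of cups 1, 2, 3, and 6 (prior 1/7 each): the dealer has 10 equally likely choices, so probability 1/10; weight (1/7)·(1/10) = 1/70 each.
If it is under cup 4 (prior 1/7): the dealer has 15 equally likely choices, so probability 1/15; weight (1/7)·(1/15) = 1/105.
If it is under either of cups 5 and 7 (prior 1/7 each): that cup was opened and seen not to hold the prize — ruled out; weight (1/7)·0 = 0 each.
The weights sum to 1/15.
So P(the pea under cup 3 | the dealer opened cup 5 and cup 7) = (1/70) / (1/15) = 3/14.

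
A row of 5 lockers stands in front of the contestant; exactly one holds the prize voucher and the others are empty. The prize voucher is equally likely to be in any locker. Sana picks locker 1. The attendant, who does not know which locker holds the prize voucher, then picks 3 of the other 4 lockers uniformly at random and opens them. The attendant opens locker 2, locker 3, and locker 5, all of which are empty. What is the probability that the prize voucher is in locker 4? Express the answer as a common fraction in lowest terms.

1/2

Because the attendant chose which lockers to open without knowing where the prize voucher is, the choice is independent of the prize location. Learning that none of the 3 opened lockers holds the prize voucher simply rules out those 3 locations and leaves the remaining 2 lockers still equally likely by symmetry.
So P(the prize voucher in locker 4) = 1/2.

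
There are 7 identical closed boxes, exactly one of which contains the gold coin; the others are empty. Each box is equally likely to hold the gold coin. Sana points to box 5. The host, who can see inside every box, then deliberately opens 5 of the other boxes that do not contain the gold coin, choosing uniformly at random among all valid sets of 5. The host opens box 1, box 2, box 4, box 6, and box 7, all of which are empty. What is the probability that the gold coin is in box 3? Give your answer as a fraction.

6/7

Consider each possible location of the gold coin in turn.
If it is in any of boxes 1, 2, 4, 6, and 7 (prior 1/7 each): that box was opened and seen not to hold the prize — ruled out; weight (1/7)·0 = 0 each.
If it is in box 3 (prior 1/7): the host has no choice, probability 1; weight (1/7)·1 = 1/7.
If it is in box 5 (prior 1/7): the host has 6 equally likely choices, so probability 1/6; weight (1/7)·(1/6) = 1/42.
The weights sum to 1/6.
So P(the gold coin in box 3 | the host opened box 1, box 2, box 4, box 6, and box 7) = (1/7) / (1/6) = 6/7.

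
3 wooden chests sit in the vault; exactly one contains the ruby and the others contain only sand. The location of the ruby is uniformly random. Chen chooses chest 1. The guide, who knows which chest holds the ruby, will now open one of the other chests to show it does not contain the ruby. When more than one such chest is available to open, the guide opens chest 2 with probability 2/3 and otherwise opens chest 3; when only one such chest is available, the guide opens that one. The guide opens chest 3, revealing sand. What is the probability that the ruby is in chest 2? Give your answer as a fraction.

3/4

Apply Bayes' rule, conditioning on where the ruby actually is.
If it is in chest 1 (prior 1/3): chest 2 is available but not opened, probability 1/3; weight (1/3)·(1/3) = 1/9.
If it is in chest 2 (prior 1/3): only chest 3 is available, probability 1; weight (1/3)·1 = 1/3.
If it is in chest 3 (prior 1/3): the guide opened chest 3, so this case is ruled out; weight (1/3)·0 = 0.
The weights sum to 4/9.
So P(the ruby in chest 2 | the guide opened chest 3) = (1/3) / (4/9) = 3/4.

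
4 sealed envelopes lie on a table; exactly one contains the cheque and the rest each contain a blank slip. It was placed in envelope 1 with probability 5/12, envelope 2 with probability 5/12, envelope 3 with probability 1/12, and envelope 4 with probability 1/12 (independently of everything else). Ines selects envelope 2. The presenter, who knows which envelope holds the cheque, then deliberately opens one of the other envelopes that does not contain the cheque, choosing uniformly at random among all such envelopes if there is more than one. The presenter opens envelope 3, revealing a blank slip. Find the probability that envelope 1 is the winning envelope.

Apply Bayes' rule, conditioning on where the cheque actually is.
If it is in envelope 1 (prior 5/12): the presenter has 2 equally likely choices, so probability 1/2; weight (5/12)·(1/2) = 5/24.
If it is in envelope 2 (prior 5/12): the presenter has 3 equally likely choices, so probability 1/3; weight (5/12)·(1/3) = 5/36.
If it is in envelope 3 (prior 1/12): the presenter opened envelope 3, so this case is ruled out; weight (1/12)·0 = 0.
If it is in envelope 4 (prior 1/12): the presenter has 2 equally likely choices, so probability 1/2; weight (1/12)·(1/2) = 1/24.
The weights sum to 7/18.
So P(the cheque in envelope 1 | the presenter opened envelope 3) = (5/24) / (7/18) = 15/28.

15/28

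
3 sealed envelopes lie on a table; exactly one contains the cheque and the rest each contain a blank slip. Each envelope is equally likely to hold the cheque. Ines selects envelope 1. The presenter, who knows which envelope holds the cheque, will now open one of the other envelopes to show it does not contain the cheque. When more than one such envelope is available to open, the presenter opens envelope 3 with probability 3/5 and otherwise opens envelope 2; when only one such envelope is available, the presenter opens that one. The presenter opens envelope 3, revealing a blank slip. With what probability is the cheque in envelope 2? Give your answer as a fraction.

Apply Bayes' rule, conditioning on where the cheque actually is.
If it is in envelope 1 (prior 1/3): envelope 3 is available, opened with probability 3/5; weight (1/3)·(3/5) = 1/5.
If it is in envelope 2 (prior 1/3): only envelope 3 is available, probability 1; weight (1/3)·1 = 1/3.
If it is in envelope 3 (prior 1/3): the presenter opened envelope 3, so this case is ruled out; weight (1/3)·0 = 0.
The weights sum to 8/15.
So P(the cheque in envelope 2 | the presenter opened envelope 3) = (1/3) / (8/15) = 5/8.

5/8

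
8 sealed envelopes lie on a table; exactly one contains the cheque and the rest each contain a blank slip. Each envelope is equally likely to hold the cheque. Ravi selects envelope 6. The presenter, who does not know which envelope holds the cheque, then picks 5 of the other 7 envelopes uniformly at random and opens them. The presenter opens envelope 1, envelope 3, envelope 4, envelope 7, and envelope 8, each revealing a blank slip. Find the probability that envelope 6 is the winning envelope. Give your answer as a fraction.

Because the presenter chose which envelopes to open without knowing where the cheque is, the choice is independent of the prize location. Learning that none of the 5 opened envelopes holds the cheque simply rules out those 5 locations and leaves the remaining 3 envelopes still equally likely by symmetry.
So P(the cheque in envelope 6) = 1/3.

1/3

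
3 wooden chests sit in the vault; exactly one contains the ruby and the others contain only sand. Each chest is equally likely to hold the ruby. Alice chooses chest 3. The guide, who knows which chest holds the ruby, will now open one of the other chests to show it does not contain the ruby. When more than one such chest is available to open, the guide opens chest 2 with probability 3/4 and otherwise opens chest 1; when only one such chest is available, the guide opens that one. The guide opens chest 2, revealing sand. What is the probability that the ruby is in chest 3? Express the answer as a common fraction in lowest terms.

3/7

Apply Bayes' rule, conditioning on where the ruby actually is.
If it is in chest 1 (prior 1/3): only chest 2 is available, probability 1; weight (1/3)·1 = 1/3.
If it is in chest 2 (prior 1/3): the guide opened chest 2, so this case is ruled out; weight (1/3)·0 = 0.
If it is in chest 3 (prior 1/3): chest 2 is available, opened with probability 3/4; weight (1/3)·(3/4) = 1/4.
The weights sum to 7/12.
So P(the ruby in chest 3 | the guide opened chest 2) = (1/4) / (7/12) = 3/7.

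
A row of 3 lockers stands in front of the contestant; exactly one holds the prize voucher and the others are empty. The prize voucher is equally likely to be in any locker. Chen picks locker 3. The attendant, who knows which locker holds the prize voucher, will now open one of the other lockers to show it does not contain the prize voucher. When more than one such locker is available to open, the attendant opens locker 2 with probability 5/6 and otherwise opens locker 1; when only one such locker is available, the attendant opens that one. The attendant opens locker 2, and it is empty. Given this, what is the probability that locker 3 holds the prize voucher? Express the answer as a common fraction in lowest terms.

5/11

Consider each possible location of the prize voucher in turn.
If it is in locker 1 (prior 1/3): only locker 2 is available, probability 1; weight (1/3)·1 = 1/3.
If it is in locker 2 (prior 1/3): the attendant opened locker 2, so this case is ruled out; weight (1/3)·0 = 0.
If it is in locker 3 (prior 1/3): locker 2 is available, opened with probability 5/6; weight (1/3)·(5/6) = 5/18.
The weights sum to 11/18.
So P(the prize voucher in locker 3 | the attendant opened locker 2) = (5/18) / (11/18) = 5/11.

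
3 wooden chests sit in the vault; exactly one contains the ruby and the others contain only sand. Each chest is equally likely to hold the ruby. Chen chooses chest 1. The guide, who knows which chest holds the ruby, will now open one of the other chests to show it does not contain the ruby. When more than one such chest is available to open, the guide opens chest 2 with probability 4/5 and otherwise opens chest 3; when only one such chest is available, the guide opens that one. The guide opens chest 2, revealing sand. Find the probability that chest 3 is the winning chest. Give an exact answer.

Apply Bayes' rule, conditioning on where the ruby actually is.
If it is in chest 1 (prior 1/3): chest 2 is available, opened with probability 4/5; weight (1/3)·(4/5) = 4/15.
If it is in chest 2 (prior 1/3): the guide opened chest 2, so this case is ruled out; weight (1/3)·0 = 0.
If it is in chest 3 (prior 1/3): only chest 2 is available, probability 1; weight (1/3)·1 = 1/3.
The weights sum to 3/5.
So P(the ruby in chest 3 | the guide opened chest 2) = (1/3) / (3/5) = 5/9.

5/9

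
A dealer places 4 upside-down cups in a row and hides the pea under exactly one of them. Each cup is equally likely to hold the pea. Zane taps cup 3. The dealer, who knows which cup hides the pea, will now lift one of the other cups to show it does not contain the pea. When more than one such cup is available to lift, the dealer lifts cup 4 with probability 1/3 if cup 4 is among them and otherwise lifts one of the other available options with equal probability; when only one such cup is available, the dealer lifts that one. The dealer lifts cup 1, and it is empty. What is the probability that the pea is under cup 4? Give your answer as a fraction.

1/3

Condition on the true location of the pea.
If it is under cup 1 (prior 1/4): the dealer opened cup 1, so this case is ruled out; weight (1/4)·0 = 0.
If it is under cup 2 (prior 1/4): cup 4 is available but not opened, probability 2/3; weight (1/4)·(2/3) = 1/6.
If it is under cup 3 (prior 1/4): cup 4 is available but not opened; cup 1 gets probability (1 − 1/3)/2 = 1/3; weight (1/4)·(1/3) = 1/12.
If it is under cup 4 (prior 1/4): cup 4 holds the prize so is unavailable; the dealer chooses uniformly among the 2 others, probability 1/2; weight (1/4)·(1/2) = 1/8.
The weights sum to 3/8.
So P(the pea under cup 4 | the dealer opened cup 1) = (1/8) / (3/8) = 1/3.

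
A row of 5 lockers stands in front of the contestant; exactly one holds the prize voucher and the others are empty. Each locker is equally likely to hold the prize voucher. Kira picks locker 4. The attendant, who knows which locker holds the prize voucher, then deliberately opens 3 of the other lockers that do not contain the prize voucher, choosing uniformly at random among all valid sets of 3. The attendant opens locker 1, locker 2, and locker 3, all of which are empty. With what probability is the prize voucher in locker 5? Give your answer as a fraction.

Apply Bayes' rule, conditioning on where the prize voucher actually is.
If it is in any of lockers 1, 2, and 3 (prior 1/5 each): that locker was opened and seen not to hold the prize — ruled out; weight (1/5)·0 = 0 each.
If it is in locker 4 (prior 1/5): the attendant has 4 equally likely choices, so probability 1/4; weight (1/5)·(1/4) = 1/20.
If it is in locker 5 (prior 1/5): the attendant has no choice, probability 1; weight (1/5)·1 = 1/5.
The weights sum to 1/4.
So P(the prize voucher in locker 5 | the attendant opened locker 1, locker 2, and locker 3) = (1/5) / (1/4) = 4/5.

4/5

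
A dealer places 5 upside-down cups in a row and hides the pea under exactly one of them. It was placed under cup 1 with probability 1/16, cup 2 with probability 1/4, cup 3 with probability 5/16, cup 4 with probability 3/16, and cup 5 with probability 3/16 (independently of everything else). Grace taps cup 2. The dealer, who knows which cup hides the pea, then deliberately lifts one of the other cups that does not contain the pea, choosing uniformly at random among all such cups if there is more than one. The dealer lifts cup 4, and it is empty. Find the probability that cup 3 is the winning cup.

Consider each possible location of the pea in turn.
If it is under cup 1 (prior 1/16): the dealer has 3 equally likely choices, so probability 1/3; weight (1/16)·(1/3) = 1/48.
If it is under cup 2 (prior 1/4): the dealer has 4 equally likely choices, so probability 1/4; weight (1/4)·(1/4) = 1/16.
If it is under cup 3 (prior 5/16): the dealer has 3 equally likely choices, so probability 1/3; weight (5/16)·(1/3) = 5/48.
If it is under cup 4 (prior 3/16): the dealer opened cup 4, so this case is ruled out; weight (3/16)·0 = 0.
If it is under cup 5 (prior 3/16): the dealer has 3 equally likely choices, so probability 1/3; weight (3/16)·(1/3) = 1/16.
The weights sum to 1/4.
So P(the pea under cup 3 | the dealer opened cup 4) = (5/48) / (1/4) = 5/12.

5/12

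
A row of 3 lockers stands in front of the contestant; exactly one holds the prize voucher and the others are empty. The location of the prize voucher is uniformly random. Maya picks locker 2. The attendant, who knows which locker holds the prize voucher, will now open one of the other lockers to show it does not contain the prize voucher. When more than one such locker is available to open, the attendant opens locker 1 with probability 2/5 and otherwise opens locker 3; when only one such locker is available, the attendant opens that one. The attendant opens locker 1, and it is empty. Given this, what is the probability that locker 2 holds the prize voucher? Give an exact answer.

Condition on the true location of the prize voucher.
If it is in locker 1 (prior 1/3): the attendant opened locker 1, so this case is ruled out; weight (1/3)·0 = 0.
If it is in locker 2 (prior 1/3): locker 1 is available, opened with probability 2/5; weight (1/3)·(2/5) = 2/15.
If it is in locker 3 (prior 1/3): only locker 1 is available, probability 1; weight (1/3)·1 = 1/3.
The weights sum to 7/15.
So P(the prize voucher in locker 2 | the attendant opened locker 1) = (2/15) / (7/15) = 2/7.

2/7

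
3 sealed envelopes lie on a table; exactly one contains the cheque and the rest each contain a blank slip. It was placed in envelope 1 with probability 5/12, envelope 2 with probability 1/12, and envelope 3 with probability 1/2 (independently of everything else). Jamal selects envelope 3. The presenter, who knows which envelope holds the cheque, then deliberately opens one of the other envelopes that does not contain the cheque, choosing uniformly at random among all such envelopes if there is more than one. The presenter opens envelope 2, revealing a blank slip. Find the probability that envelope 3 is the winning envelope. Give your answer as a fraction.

3/8

Condition on the true location of the cheque.
If it is in envelope 1 (prior 5/12): the presenter has no choice, probability 1; weight (5/12)·1 = 5/12.
If it is in envelope 2 (prior 1/12): the presenter opened envelope 2, so this case is ruled out; weight (1/12)·0 = 0.
If it is in envelope 3 (prior 1/2): the presenter has 2 equally likely choices, so probability 1/2; weight (1/2)·(1/2) = 1/4.
The weights sum to 2/3.
So P(the cheque in envelope 3 | the presenter opened envelope 2) = (1/4) / (2/3) = 3/8.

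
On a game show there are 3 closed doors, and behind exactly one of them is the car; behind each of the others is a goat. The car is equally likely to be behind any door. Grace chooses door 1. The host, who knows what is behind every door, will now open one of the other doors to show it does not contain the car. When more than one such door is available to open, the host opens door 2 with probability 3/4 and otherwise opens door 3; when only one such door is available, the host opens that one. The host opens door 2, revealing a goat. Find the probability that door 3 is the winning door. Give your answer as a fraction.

Consider each possible location of the car in turn.
If it is behind door 1 (prior 1/3): door 2 is available, opened with probability 3/4; weight (1/3)·(3/4) = 1/4.
If it is behind door 2 (prior 1/3): the host opened door 2, so this case is ruled out; weight (1/3)·0 = 0.
If it is behind door 3 (prior 1/3): only door 2 is available, probability 1; weight (1/3)·1 = 1/3.
The weights sum to 7/12.
So P(the car behind door 3 | the host opened door 2) = (1/3) / (7/12) = 4/7.

4/7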